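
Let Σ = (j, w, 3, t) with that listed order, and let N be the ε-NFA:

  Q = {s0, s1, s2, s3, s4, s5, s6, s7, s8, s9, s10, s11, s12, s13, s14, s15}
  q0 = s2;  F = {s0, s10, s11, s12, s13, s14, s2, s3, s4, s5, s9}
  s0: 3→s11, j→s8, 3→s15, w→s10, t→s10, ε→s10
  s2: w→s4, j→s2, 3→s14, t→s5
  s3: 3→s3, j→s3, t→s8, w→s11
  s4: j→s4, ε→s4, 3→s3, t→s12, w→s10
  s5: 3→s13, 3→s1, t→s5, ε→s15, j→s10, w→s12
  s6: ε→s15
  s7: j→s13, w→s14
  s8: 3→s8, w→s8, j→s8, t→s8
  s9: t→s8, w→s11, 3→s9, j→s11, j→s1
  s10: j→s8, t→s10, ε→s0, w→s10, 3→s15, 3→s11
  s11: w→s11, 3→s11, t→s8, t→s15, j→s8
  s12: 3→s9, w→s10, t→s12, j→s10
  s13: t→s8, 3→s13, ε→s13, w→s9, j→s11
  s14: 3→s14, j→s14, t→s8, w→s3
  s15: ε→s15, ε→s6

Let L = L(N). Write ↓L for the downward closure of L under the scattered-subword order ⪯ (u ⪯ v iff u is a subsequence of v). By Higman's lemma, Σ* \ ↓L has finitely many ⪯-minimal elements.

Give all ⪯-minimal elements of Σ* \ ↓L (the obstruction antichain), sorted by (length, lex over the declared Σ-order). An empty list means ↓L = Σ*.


|Q|=16, |F|=11, |δ|=63 (8 ε).
min D↑ (11 st, q0=0, F={7}): 0:j→0,w→1,3→2,t→3 1:j→1,w→4,3→5,t→6 2:j→2,w→5,3→2,t→7 3:j→4,w→6,3→8,t→3 4:j→7,w→4,3→9,t→4 5:j→5,w→9,3→5,t→7 6:j→4,w→4,3→10,t→6 7:j→7,w→7,3→7,t→7 8:j→9,w→10,3→8,t→7 9:j→7,w→9,3→9,t→7 10:j→9,w→9,3→10,t→7 (ε-aug+det+¬).
'3t': run [15, 9, 3] end={s15,s6,s8} ∉↓L; 2/2 single-dels accept.
'wwj': |S_i|=[15, 11, 6, 1] end={s8} ∉↓L; 3/3 del acc.
'tjj': N↓-sim [15, 11, 7, 1] end={s8} ∉↓L; 3/3 deletions ∈↓L.
3 obstructions.

A = [3t, wwj, tjj].


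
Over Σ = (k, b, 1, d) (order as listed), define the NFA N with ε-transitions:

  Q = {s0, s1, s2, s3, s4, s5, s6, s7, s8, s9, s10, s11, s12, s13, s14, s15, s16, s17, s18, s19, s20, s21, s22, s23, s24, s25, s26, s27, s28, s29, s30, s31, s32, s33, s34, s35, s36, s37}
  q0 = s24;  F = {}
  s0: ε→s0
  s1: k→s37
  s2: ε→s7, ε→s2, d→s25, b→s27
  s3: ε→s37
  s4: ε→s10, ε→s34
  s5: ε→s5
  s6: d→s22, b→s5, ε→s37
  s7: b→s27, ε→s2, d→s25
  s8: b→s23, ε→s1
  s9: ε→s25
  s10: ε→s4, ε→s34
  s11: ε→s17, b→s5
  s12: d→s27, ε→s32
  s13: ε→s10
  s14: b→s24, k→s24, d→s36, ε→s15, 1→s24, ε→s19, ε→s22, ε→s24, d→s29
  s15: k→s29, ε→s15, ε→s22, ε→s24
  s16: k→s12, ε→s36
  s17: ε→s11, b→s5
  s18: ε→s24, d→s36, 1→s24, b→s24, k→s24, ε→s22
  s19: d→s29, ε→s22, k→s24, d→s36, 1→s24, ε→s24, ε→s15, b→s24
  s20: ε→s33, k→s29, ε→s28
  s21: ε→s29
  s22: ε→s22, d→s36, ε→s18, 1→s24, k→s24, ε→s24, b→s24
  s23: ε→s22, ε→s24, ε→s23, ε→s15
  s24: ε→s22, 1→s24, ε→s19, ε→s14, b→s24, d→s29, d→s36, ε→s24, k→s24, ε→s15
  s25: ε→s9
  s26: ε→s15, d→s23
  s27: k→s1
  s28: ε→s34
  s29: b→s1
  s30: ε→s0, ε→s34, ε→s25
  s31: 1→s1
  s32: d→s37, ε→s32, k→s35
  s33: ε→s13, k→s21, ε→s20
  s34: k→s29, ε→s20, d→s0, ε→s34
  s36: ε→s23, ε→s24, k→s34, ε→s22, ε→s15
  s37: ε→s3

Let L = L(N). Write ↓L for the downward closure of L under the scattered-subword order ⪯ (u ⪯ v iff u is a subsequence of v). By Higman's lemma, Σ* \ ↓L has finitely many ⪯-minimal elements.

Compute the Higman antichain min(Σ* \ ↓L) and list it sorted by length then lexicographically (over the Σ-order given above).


A = [ε].

|Q|=38, |F|=0, |δ|=108 (61 ε).
min D↑ (1 st, q0=0, F={0}): 0:k→0,b→0,1→0,d→0 [Hopcroft].
ε ∈ L(D↑) ⇒ ↓L = ∅.


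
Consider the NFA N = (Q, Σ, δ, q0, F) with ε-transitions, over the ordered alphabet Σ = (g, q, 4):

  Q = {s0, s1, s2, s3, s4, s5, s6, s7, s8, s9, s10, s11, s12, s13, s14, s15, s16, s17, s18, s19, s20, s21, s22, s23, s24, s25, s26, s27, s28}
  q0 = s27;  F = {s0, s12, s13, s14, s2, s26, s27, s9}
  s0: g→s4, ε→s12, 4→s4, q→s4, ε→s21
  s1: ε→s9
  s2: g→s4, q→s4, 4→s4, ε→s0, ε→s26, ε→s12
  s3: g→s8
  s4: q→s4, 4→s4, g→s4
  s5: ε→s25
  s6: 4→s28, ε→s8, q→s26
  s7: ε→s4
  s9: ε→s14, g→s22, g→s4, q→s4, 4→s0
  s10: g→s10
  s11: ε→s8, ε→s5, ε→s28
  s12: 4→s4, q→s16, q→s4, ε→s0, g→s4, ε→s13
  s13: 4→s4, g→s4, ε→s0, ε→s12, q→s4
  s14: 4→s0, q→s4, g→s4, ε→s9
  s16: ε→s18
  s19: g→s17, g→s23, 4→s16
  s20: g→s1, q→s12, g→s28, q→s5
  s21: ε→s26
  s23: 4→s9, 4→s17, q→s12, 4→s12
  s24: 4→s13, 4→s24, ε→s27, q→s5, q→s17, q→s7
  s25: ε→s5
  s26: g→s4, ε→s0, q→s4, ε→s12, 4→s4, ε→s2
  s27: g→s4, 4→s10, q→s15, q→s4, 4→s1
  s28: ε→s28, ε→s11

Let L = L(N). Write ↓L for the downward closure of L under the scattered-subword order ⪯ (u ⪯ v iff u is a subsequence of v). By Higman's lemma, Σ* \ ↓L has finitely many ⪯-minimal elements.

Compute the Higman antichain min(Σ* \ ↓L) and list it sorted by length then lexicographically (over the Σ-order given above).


A = [g, q, 444].

|Q|=29, |F|=8, |δ|=78 (27 ε).
min D↑ (4 st, q0=0, F={1}): 0:g→1,q→1,4→2 1:g→1,q→1,4→1 2:g→1,q→1,4→3 3:g→1,q→1,4→1 [Hopcroft].
'g': |S_i|=[16, 3] end={s10,s22,s4} rej; 1/1 del acc.
'q': run [16, 4] end={s15,s16,s18,s4} rej; 1/1 deletions ∈↓L.
'444': |S_i|=[16, 14, 9, 1] end={s4} ∉↓L; 3/3 single-dels accept.
3 words, ⪯-incomp.


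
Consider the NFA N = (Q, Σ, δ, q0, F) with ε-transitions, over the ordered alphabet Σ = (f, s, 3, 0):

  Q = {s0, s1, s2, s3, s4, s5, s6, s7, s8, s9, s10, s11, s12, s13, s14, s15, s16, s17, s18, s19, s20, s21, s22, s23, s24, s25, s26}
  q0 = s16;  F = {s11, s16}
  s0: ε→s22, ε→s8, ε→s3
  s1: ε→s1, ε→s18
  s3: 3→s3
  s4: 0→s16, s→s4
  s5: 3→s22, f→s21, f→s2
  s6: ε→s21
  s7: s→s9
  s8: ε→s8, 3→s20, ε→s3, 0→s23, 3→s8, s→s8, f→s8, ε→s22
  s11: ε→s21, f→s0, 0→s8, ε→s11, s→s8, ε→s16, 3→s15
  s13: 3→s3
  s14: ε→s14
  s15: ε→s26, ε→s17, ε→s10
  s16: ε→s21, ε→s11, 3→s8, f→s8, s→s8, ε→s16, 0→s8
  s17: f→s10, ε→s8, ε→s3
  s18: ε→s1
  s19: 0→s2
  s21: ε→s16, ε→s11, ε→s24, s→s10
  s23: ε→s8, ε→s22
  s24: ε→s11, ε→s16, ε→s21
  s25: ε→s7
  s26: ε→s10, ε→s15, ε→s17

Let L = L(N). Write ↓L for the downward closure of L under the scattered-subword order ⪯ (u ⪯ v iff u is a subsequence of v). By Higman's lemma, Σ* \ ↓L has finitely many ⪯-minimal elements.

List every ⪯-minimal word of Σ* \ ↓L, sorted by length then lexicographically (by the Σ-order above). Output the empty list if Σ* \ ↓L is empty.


Antichain: [f, s, 3, 0].

|Q|=27, |F|=2, |δ|=58 (34 ε).
min D↑ (2 st, q0=0, F={1}): 0:f→1,s→1,3→1,0→1 1:f→1,s→1,3→1,0→1.
'f': N↓-sim [14, 7] end={s0,s10,s20,s22,s23,s3,s8} ∉↓L; 1/1 del acc.
's': |S_i|=[14, 6] end={s10,s20,s22,s23,s3,s8} ∉↓L; 1/1 deletions ∈↓L.
'3': run [14, 9] end={s10,s15,s17,s20,s22,s23,s26,s3,s8} ∉↓L; 1/1 single-dels accept.
'0': |S_i|=[14, 5] end={s20,s22,s23,s3,s8} rej; 1/1 deletions ∈↓L.
4 obstructions.


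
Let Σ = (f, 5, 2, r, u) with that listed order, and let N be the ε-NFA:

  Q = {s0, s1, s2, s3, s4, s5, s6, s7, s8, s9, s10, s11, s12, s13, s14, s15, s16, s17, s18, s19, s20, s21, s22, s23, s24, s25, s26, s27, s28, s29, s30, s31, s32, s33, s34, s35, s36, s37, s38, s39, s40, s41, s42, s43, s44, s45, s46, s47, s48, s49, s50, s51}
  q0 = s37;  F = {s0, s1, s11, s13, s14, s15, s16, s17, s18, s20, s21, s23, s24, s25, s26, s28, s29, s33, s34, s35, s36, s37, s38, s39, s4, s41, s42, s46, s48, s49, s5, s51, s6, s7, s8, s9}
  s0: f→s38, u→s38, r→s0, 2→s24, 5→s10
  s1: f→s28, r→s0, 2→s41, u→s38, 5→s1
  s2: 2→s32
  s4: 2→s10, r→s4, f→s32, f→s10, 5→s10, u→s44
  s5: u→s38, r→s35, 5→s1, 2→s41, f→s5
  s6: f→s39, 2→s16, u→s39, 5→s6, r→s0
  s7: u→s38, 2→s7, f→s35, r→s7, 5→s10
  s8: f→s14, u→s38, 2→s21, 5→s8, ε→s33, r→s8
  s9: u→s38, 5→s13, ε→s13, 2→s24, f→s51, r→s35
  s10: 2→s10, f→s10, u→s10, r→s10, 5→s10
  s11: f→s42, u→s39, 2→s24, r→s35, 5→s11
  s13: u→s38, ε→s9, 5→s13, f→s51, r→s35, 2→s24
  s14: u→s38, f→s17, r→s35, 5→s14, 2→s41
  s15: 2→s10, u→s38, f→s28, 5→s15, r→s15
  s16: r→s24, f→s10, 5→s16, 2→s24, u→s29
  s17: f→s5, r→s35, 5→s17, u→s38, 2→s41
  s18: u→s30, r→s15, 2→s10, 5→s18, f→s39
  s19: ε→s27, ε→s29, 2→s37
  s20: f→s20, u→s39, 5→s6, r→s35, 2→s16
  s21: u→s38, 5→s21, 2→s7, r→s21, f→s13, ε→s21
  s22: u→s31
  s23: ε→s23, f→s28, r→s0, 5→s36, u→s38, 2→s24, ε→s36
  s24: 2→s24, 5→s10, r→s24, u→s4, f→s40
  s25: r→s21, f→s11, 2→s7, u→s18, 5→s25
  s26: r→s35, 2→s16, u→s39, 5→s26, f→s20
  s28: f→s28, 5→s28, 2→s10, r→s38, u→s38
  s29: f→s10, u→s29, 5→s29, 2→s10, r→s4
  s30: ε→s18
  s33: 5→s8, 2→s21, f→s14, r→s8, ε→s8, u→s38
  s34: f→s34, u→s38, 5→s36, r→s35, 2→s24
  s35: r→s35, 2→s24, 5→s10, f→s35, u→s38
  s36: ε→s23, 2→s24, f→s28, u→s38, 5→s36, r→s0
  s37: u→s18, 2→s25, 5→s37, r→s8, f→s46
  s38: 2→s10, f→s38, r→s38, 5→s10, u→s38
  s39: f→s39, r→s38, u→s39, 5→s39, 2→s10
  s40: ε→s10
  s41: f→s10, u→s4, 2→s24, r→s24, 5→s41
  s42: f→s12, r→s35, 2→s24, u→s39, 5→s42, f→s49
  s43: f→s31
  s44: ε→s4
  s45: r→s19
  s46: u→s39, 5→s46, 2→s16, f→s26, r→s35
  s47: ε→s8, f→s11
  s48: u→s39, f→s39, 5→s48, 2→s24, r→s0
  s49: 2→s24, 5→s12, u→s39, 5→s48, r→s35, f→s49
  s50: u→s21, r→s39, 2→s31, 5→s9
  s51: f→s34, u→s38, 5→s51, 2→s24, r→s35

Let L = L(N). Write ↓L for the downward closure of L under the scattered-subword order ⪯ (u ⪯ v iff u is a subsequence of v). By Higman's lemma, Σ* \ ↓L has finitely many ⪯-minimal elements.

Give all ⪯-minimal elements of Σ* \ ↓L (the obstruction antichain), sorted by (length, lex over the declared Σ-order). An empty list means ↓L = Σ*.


Antichain: [u2, f2f, fr5, 225, ru5, fff5f2].

|Q|=52, |F|=36, |δ|=212 (14 ε).
min D↑ (34 st, q0=0, F={14}): 0:f→1,5→0,2→2,r→3,u→4 1:f→5,5→1,2→6,r→7,u→8 2:f→9,5→2,2→10,r→11,u→4 3:f→12,5→3,2→11,r→3,u→13 4:f→8,5→4,2→14,r→15,u→4 5:f→16,5→5,2→6,r→7,u→8 6:f→14,5→6,2→17,r→17,u→18 7:f→7,5→14,2→17,r→7,u→13 8:f→8,5→8,2→14,r→13,u→8 9:f→19,5→9,2→17,r→7,u→8 10:f→7,5→14,2→10,r→10,u→13 11:f→20,5→11,2→10,r→11,u→13 12:f→21,5→12,2→22,r→7,u→13 13:f→13,5→14,2→14,r→13,u→13 14:f→14,5→14,2→14,r→14,u→14 15:f→23,5→15,2→14,r→15,u→13 16:f→16,5→24,2→6,r→7,u→8 17:f→14,5→14,2→17,r→17,u→25 18:f→14,5→18,2→14,r→25,u→18 19:f→26,5→19,2→17,r→7,u→8 20:f→27,5→20,2→17,r→7,u→13 21:f→28,5→21,2→22,r→7,u→13 22:f→14,5→22,2→17,r→17,u→25 23:f→23,5→23,2→14,r→13,u→13 24:f→8,5→24,2→6,r→29,u→8 25:f→14,5→14,2→14,r→25,u→25 26:f→26,5→30,2→17,r→7,u→8 27:f→31,5→27,2→17,r→7,u→13 28:f→28,5→32,2→22,r→7,u→13 29:f→13,5→14,2→17,r→29,u→13 30:f→8,5→30,2→17,r→29,u→8 31:f→31,5→33,2→17,r→7,u→13 32:f→23,5→32,2→22,r→29,u→13 33:f→23,5→33,2→17,r→29,u→13 [Hopcroft].
'u2': run [42, 11, 1] end={s10} — reject; 2/2 del acc.
'f2f': |S_i|=[42, 33, 9, 3] end={s10,s32,s40} — reject; 3/3 deletions ∈↓L.
'fr5': N↓-sim [42, 33, 9, 1] end={s10} ∉↓L; 3/3 single-dels accept.
'225': |S_i|=[42, 31, 9, 1] end={s10} ∉↓L; 3/3 deletions ∈↓L.
'ru5': run [42, 26, 5, 1] end={s10} — reject; 3/3 single-dels accept.
'fff5f2': run [42, 33, 28, 24, 19, 6, 1] end={s10} — reject; 6/6 del acc.
6 obstructions.


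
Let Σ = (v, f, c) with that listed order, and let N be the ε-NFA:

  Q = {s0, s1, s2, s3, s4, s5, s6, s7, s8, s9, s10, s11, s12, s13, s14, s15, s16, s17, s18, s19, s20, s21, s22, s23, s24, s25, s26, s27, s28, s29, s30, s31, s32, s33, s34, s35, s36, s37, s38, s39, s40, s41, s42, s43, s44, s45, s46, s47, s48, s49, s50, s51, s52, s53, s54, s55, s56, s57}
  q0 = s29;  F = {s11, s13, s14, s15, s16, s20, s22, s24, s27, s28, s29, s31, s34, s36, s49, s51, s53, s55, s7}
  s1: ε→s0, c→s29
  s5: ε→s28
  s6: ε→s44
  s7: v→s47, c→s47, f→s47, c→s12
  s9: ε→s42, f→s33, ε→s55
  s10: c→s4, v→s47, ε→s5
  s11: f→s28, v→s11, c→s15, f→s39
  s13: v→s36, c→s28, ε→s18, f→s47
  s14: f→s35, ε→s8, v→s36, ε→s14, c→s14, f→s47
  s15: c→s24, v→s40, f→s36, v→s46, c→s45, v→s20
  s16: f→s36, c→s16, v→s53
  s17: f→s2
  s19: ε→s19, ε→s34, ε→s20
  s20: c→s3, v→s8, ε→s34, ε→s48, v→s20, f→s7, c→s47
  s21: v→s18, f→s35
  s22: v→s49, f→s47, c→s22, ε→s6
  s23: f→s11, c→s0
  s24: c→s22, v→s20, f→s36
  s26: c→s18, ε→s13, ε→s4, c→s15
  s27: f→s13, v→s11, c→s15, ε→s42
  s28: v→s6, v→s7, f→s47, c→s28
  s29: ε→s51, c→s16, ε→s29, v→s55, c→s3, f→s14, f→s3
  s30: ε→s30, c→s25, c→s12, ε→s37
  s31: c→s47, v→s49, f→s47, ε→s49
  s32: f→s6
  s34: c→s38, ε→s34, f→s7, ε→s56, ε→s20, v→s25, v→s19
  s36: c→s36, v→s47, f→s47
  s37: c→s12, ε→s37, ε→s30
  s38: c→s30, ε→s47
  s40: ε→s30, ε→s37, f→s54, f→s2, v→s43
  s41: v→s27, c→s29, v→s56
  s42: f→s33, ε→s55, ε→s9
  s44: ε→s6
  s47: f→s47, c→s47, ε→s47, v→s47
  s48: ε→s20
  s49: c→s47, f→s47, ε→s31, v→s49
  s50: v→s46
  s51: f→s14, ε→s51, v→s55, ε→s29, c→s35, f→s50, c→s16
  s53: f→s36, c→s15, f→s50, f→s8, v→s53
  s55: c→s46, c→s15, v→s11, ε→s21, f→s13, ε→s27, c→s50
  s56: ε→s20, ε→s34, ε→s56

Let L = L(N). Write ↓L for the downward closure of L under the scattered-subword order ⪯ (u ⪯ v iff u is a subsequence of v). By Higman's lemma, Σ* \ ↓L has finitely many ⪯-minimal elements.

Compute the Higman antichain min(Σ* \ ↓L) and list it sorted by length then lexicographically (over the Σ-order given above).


|Q|=58, |F|=19, |δ|=146 (44 ε).
min D↑ (16 st, q0=0, F={8}): 0:v→1,f→2,c→3 1:v→4,f→5,c→6 2:v→7,f→8,c→2 3:v→9,f→7,c→3 4:v→4,f→10,c→6 5:v→7,f→8,c→10 6:v→11,f→7,c→12 7:v→8,f→8,c→7 8:v→8,f→8,c→8 9:v→9,f→7,c→6 10:v→13,f→8,c→10 11:v→11,f→13,c→8 12:v→11,f→7,c→14 13:v→8,f→8,c→8 14:v→15,f→8,c→14 15:v→15,f→8,c→8 (ε-aug+det+¬).
'ff': |S_i|=[46, 19, 2] end={s35,s47} — reject; 2/2 deletions ∈↓L.
'fvv': |S_i|=[46, 19, 7, 1] end={s47} ∉↓L; 3/3 del acc.
'cfv': |S_i|=[46, 34, 10, 2] end={s46,s47} ∉↓L; 3/3 deletions ∈↓L.
'vcvc': run [46, 42, 30, 23, 7] end={s12,s25,s3,s30,s37,s38,s47} ∉↓L; 4/4 deletions ∈↓L.
'vvfvc': |S_i|=[46, 42, 34, 13, 6, 2] end={s12,s47} rej; 5/5 deletions ∈↓L.
'vcccf': N↓-sim [46, 42, 30, 23, 15, 1] end={s47} ∉↓L; 5/5 del acc.
6 words, ⪯-incomp.

min(Σ*\↓L) = [ff, fvv, cfv, vcvc, vvfvc, vcccf].


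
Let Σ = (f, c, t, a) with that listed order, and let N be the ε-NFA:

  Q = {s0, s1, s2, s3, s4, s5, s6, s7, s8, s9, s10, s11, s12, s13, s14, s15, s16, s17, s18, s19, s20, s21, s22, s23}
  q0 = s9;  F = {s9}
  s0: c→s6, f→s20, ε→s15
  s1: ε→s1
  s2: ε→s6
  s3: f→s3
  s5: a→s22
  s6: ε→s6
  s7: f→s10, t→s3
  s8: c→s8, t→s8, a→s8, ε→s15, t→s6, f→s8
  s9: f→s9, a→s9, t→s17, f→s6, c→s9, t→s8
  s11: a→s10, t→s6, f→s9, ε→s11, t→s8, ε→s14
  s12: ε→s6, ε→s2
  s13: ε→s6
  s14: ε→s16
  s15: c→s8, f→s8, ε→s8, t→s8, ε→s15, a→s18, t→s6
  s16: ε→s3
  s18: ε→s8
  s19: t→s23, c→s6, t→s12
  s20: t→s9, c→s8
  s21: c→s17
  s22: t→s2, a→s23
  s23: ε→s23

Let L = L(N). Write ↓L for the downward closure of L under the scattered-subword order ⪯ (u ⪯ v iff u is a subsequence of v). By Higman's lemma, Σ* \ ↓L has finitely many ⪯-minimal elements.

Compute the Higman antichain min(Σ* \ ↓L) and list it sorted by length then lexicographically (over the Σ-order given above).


Antichain: [t].

|Q|=24, |F|=1, |δ|=50 (16 ε).
min D↑ (2 st, q0=0, F={1}): 0:f→0,c→0,t→1,a→0 1:f→1,c→1,t→1,a→1 [Hopcroft].
't': N↓-sim [6, 5] end={s15,s17,s18,s6,s8} — reject; 1/1 deletions ∈↓L.
1 minimals (antichain).


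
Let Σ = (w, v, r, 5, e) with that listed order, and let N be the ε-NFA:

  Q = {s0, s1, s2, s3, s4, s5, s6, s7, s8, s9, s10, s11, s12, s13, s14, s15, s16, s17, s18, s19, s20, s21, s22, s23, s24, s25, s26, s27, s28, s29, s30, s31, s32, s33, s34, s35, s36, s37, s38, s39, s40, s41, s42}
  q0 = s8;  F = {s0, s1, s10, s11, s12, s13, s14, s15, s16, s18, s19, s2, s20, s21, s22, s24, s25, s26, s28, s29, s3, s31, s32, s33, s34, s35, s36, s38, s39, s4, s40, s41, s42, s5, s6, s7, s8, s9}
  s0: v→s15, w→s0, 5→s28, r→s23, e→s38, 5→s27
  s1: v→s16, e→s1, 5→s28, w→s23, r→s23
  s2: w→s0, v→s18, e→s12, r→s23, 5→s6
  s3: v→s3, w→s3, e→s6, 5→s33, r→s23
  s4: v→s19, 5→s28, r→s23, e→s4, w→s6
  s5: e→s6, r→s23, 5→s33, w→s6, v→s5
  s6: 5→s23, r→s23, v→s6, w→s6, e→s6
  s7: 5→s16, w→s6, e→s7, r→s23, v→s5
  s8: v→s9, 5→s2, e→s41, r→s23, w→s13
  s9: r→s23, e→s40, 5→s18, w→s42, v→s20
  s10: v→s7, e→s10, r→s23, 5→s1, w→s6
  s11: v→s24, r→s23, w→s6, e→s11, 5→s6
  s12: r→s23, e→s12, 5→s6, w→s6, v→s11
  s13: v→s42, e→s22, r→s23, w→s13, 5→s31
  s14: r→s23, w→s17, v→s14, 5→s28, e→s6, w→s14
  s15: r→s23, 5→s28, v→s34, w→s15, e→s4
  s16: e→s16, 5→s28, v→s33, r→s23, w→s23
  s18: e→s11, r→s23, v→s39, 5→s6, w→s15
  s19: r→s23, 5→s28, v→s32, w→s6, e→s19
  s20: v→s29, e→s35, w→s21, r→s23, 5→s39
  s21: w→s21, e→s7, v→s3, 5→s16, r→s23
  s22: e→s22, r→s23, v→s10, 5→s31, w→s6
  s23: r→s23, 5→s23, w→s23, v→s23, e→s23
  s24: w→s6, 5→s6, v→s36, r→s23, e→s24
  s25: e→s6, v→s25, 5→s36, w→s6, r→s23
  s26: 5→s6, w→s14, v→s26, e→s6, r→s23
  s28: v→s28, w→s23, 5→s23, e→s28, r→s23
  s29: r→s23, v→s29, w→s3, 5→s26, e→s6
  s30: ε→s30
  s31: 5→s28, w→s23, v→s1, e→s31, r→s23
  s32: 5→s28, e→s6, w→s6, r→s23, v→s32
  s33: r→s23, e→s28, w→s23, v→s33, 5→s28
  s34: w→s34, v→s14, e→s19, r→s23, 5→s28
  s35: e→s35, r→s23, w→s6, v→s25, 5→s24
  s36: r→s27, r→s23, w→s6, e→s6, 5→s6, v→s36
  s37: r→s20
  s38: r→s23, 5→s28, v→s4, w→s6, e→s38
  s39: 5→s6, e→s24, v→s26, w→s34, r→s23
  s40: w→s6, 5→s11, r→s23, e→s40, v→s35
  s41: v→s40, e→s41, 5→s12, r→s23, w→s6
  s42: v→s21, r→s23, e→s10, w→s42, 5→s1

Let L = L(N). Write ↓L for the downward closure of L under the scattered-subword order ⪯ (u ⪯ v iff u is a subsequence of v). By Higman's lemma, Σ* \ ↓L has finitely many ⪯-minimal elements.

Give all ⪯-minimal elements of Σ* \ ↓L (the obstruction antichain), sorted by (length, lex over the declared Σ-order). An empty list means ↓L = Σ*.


A = [r, w5w, 555, ew5, vvve5].

|Q|=43, |F|=38, |δ|=200 (1 ε).
min D↑ (39 st, q0=0, F={3}): 0:w→1,v→2,r→3,5→4,e→5 1:w→1,v→6,r→3,5→7,e→8 2:w→6,v→9,r→3,5→10,e→11 3:w→3,v→3,r→3,5→3,e→3 4:w→12,v→10,r→3,5→13,e→14 5:w→13,v→11,r→3,5→14,e→5 6:w→6,v→15,r→3,5→16,e→17 7:w→3,v→16,r→3,5→18,e→7 8:w→13,v→17,r→3,5→7,e→8 9:w→15,v→19,r→3,5→20,e→21 10:w→22,v→20,r→3,5→13,e→23 11:w→13,v→21,r→3,5→23,e→11 12:w→12,v→22,r→3,5→18,e→24 13:w→13,v→13,r→3,5→3,e→13 14:w→13,v→23,r→3,5→13,e→14 15:w→15,v→25,r→3,5→26,e→27 16:w→3,v→26,r→3,5→18,e→16 17:w→13,v→27,r→3,5→16,e→17 18:w→3,v→18,r→3,5→3,e→18 19:w→25,v→19,r→3,5→28,e→13 20:w→29,v→28,r→3,5→13,e→30 21:w→13,v→31,r→3,5→30,e→21 22:w→22,v→29,r→3,5→18,e→32 23:w→13,v→30,r→3,5→13,e→23 24:w→13,v→32,r→3,5→18,e→24 25:w→25,v→25,r→3,5→33,e→13 26:w→3,v→33,r→3,5→18,e→26 27:w→13,v→34,r→3,5→26,e→27 28:w→35,v→28,r→3,5→13,e→13 29:w→29,v→35,r→3,5→18,e→36 30:w→13,v→37,r→3,5→13,e→30 31:w→13,v→31,r→3,5→37,e→13 32:w→13,v→36,r→3,5→18,e→32 33:w→3,v→33,r→3,5→18,e→18 34:w→13,v→34,r→3,5→33,e→13 35:w→35,v→35,r→3,5→18,e→13 36:w→13,v→38,r→3,5→18,e→36 37:w→13,v→37,r→3,5→13,e→13 38:w→13,v→38,r→3,5→18,e→13 (ε-aug+det+¬).
'r': run [41, 2] end={s23,s27} rej; 1/1 del acc.
'w5w': run [41, 25, 7, 1] end={s23} ∉↓L; 3/3 del acc.
'555': run [41, 25, 4, 1] end={s23} ∉↓L; 3/3 deletions ∈↓L.
'ew5': run [41, 24, 2, 1] end={s23} rej; 3/3 del acc.
'vvve5': run [41, 32, 23, 14, 3, 1] end={s23} rej; 5/5 del acc.
5 obstructions.


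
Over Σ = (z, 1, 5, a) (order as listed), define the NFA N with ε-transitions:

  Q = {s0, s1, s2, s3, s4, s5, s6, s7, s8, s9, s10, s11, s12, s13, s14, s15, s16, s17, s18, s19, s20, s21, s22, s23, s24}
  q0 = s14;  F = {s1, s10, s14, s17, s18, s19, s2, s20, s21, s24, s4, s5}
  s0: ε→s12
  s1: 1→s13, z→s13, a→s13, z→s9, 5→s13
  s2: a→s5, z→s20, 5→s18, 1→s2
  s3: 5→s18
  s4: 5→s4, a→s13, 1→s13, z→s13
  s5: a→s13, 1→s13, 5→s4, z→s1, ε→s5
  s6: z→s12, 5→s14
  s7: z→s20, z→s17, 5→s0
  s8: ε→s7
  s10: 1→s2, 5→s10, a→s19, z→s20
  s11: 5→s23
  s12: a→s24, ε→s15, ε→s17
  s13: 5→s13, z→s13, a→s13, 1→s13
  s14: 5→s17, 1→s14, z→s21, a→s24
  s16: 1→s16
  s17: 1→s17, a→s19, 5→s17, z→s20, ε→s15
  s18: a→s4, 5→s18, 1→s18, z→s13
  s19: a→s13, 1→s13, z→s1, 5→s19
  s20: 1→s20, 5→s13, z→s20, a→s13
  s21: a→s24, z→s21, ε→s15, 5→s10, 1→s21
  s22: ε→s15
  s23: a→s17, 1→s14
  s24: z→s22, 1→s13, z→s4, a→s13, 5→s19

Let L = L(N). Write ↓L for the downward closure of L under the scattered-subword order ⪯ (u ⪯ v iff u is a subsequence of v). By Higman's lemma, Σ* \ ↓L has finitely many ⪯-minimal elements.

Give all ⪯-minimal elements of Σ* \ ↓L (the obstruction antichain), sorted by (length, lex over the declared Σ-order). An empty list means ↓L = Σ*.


|Q|=25, |F|=12, |δ|=73 (8 ε).
min D↑ (13 st, q0=0, F={8}): 0:z→1,1→0,5→2,a→3 1:z→1,1→1,5→4,a→3 2:z→5,1→2,5→2,a→6 3:z→7,1→8,5→6,a→8 4:z→5,1→9,5→4,a→6 5:z→5,1→5,5→8,a→8 6:z→10,1→8,5→6,a→8 7:z→8,1→8,5→7,a→8 8:z→8,1→8,5→8,a→8 9:z→5,1→9,5→11,a→12 10:z→8,1→8,5→8,a→8 11:z→8,1→11,5→11,a→7 12:z→10,1→8,5→7,a→8.
'a1': |S_i|=[16, 9, 1] end={s13} rej; 2/2 single-dels accept.
'aa': run [16, 9, 1] end={s13} ∉↓L; 2/2 deletions ∈↓L.
'5z5': |S_i|=[16, 12, 4, 1] end={s13} — reject; 3/3 deletions ∈↓L.
'5za': |S_i|=[16, 12, 4, 1] end={s13} — reject; 3/3 deletions ∈↓L.
'azz': N↓-sim [16, 9, 6, 2] end={s13,s9} — reject; 3/3 deletions ∈↓L.
'z515z': N↓-sim [16, 14, 10, 8, 3, 1] end={s13} rej; 5/5 deletions ∈↓L.
6 obstructions.

Antichain: [a1, aa, 5z5, 5za, azz, z515z].


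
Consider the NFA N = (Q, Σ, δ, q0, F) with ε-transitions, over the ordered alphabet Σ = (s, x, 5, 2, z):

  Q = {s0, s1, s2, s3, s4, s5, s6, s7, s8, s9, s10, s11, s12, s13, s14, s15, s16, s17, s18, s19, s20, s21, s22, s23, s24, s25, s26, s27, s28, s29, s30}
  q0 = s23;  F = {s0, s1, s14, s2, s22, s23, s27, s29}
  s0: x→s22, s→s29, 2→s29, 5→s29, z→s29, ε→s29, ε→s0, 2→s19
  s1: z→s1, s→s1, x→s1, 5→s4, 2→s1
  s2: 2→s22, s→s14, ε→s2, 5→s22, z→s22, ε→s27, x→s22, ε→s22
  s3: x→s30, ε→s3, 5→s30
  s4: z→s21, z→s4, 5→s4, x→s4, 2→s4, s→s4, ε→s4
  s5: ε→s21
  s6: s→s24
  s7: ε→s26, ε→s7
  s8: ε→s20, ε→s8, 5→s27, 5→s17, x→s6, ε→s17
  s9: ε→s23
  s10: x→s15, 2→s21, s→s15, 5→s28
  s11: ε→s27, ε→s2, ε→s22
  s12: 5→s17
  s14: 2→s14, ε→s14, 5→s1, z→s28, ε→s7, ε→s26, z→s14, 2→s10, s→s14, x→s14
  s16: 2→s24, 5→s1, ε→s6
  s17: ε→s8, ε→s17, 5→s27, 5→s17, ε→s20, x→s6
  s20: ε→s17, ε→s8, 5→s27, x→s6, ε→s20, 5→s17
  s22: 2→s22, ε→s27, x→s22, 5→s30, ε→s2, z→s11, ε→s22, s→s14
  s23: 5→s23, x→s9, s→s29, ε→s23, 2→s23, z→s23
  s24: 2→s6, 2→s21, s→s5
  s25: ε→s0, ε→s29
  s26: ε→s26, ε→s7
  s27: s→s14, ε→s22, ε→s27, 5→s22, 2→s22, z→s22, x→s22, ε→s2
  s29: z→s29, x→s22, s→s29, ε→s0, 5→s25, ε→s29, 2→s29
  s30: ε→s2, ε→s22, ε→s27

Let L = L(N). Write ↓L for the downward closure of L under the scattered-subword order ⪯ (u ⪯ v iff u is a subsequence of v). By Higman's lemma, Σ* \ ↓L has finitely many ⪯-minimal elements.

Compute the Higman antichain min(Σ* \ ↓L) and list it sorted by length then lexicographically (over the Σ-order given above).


Antichain: [sxs55].

|Q|=31, |F|=8, |δ|=114 (43 ε).
min D↑ (6 st, q0=0, F={5}): 0:s→1,x→0,5→0,2→0,z→0 1:s→1,x→2,5→1,2→1,z→1 2:s→3,x→2,5→2,2→2,z→2 3:s→3,x→3,5→4,2→3,z→3 4:s→4,x→4,5→5,2→4,z→4 5:s→5,x→5,5→5,2→5,z→5 [Hopcroft].
'sxs55': run [20, 18, 14, 9, 4, 2] end={s21,s4} ∉↓L; 5/5 single-dels accept.
1 words, ⪯-incomp.


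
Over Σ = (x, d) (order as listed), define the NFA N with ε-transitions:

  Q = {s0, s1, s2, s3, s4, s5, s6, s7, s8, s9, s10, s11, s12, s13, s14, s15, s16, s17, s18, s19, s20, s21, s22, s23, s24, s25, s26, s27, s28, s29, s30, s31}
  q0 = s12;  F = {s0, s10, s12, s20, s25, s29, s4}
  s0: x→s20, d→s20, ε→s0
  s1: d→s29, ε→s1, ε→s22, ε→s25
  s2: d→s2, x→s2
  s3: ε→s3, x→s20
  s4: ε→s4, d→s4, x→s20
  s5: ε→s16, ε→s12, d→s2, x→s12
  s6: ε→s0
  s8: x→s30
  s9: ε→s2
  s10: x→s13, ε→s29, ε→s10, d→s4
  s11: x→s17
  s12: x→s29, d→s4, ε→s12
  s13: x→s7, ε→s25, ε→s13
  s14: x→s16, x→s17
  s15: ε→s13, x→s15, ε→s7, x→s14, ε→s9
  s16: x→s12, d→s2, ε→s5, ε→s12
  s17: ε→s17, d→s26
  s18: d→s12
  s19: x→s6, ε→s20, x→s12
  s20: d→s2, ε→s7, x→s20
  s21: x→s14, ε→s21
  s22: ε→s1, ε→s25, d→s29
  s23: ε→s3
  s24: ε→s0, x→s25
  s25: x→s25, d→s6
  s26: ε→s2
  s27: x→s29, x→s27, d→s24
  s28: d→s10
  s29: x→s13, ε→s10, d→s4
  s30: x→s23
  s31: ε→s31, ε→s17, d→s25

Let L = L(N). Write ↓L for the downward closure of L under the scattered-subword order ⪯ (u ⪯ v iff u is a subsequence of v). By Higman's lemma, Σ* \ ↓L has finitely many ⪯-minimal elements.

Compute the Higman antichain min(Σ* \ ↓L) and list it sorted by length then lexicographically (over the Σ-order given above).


|Q|=32, |F|=7, |δ|=74 (32 ε).
min D↑ (7 st, q0=0, F={6}): 0:x→1,d→2 1:x→3,d→2 2:x→4,d→2 3:x→3,d→5 4:x→4,d→6 5:x→4,d→4 6:x→6,d→6 [Hopcroft].
'dxd': |S_i|=[11, 6, 3, 1] end={s2} rej; 3/3 single-dels accept.
'xxddd': |S_i|=[11, 10, 7, 5, 3, 1] end={s2} — reject; 5/5 del acc.
2 obstructions.

A = [dxd, xxddd].


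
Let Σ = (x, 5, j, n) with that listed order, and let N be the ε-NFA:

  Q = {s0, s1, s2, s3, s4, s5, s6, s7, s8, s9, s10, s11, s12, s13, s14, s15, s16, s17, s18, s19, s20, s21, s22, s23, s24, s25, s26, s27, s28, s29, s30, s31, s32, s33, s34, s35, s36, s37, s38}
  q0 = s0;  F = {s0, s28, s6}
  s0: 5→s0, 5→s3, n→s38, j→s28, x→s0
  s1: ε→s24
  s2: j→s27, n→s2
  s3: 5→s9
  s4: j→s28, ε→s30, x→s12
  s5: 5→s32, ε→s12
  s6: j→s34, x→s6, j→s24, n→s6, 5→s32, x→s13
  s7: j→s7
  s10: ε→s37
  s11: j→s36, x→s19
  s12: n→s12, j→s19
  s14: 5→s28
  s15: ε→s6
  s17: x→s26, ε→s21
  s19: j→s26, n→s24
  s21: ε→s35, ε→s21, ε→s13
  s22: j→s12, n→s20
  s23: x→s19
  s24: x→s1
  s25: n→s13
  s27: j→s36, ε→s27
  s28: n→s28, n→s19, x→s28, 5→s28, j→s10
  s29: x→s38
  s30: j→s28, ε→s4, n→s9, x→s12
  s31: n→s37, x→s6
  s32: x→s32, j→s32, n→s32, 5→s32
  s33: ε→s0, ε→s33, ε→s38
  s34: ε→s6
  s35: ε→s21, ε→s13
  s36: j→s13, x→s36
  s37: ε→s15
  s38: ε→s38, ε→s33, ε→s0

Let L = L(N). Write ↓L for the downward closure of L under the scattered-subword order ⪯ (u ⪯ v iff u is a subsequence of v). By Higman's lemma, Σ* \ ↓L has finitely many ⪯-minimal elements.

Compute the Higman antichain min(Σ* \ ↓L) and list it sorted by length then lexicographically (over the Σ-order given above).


Antichain: [jj5].

|Q|=39, |F|=3, |δ|=70 (21 ε).
min D↑ (4 st, q0=0, F={3}): 0:x→0,5→0,j→1,n→0 1:x→1,5→1,j→2,n→1 2:x→2,5→3,j→2,n→2 3:x→3,5→3,j→3,n→3 [Hopcroft].
'jj5': N↓-sim [17, 12, 10, 1] end={s32} — reject; 3/3 single-dels accept.
1 minimals (antichain).


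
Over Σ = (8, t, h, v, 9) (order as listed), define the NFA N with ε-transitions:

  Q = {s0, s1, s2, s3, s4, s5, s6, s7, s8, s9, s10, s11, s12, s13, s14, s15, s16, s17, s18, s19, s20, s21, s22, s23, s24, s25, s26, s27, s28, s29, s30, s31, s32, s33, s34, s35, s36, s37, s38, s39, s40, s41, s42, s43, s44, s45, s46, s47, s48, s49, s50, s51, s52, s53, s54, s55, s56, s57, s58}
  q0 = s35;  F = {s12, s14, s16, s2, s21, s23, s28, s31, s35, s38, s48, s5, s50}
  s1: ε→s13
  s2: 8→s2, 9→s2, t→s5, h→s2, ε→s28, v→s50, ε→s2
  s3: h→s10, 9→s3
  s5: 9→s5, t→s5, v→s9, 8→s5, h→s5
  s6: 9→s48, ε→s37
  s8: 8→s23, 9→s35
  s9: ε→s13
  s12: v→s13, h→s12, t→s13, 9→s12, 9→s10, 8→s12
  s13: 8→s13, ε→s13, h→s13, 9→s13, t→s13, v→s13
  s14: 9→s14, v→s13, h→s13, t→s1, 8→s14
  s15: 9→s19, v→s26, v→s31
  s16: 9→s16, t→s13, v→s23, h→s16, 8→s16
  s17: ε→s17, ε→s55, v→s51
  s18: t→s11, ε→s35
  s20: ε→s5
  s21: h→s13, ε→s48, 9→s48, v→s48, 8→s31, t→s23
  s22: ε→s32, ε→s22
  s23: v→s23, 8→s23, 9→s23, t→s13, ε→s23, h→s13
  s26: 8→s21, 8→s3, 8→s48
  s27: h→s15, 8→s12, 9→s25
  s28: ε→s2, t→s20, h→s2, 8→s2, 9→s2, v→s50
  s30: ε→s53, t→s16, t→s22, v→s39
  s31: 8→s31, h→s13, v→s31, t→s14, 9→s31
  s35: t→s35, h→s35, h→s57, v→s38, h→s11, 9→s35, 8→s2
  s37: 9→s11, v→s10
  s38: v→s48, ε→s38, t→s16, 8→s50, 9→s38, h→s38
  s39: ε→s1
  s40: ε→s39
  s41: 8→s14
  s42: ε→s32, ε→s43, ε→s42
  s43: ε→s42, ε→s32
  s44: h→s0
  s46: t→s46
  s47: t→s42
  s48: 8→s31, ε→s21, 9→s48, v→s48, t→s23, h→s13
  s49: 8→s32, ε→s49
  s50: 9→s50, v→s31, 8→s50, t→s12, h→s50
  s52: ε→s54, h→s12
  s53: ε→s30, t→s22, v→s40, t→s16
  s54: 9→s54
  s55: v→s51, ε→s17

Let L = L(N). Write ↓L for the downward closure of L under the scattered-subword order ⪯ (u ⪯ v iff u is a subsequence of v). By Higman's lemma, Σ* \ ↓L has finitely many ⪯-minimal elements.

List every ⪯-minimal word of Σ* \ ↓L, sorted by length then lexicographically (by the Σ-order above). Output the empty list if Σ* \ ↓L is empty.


min(Σ*\↓L) = [8tv, vtt, vvh].

|Q|=59, |F|=13, |δ|=134 (29 ε).
min D↑ (12 st, q0=0, F={7}): 0:8→1,t→0,h→0,v→2,9→0 1:8→1,t→3,h→1,v→4,9→1 2:8→4,t→5,h→2,v→6,9→2 3:8→3,t→3,h→3,v→7,9→3 4:8→4,t→8,h→4,v→9,9→4 5:8→5,t→7,h→5,v→10,9→5 6:8→9,t→10,h→7,v→6,9→6 7:8→7,t→7,h→7,v→7,9→7 8:8→8,t→7,h→8,v→7,9→8 9:8→9,t→11,h→7,v→9,9→9 10:8→10,t→7,h→7,v→10,9→10 11:8→11,t→7,h→7,v→7,9→11 (ε-aug+det+¬).
'8tv': N↓-sim [20, 14, 8, 2] end={s13,s9} ∉↓L; 3/3 deletions ∈↓L.
'vtt': N↓-sim [20, 13, 7, 2] end={s1,s13} — reject; 3/3 deletions ∈↓L.
'vvh': N↓-sim [20, 13, 7, 1] end={s13} ∉↓L; 3/3 del acc.
3 minimals (antichain).


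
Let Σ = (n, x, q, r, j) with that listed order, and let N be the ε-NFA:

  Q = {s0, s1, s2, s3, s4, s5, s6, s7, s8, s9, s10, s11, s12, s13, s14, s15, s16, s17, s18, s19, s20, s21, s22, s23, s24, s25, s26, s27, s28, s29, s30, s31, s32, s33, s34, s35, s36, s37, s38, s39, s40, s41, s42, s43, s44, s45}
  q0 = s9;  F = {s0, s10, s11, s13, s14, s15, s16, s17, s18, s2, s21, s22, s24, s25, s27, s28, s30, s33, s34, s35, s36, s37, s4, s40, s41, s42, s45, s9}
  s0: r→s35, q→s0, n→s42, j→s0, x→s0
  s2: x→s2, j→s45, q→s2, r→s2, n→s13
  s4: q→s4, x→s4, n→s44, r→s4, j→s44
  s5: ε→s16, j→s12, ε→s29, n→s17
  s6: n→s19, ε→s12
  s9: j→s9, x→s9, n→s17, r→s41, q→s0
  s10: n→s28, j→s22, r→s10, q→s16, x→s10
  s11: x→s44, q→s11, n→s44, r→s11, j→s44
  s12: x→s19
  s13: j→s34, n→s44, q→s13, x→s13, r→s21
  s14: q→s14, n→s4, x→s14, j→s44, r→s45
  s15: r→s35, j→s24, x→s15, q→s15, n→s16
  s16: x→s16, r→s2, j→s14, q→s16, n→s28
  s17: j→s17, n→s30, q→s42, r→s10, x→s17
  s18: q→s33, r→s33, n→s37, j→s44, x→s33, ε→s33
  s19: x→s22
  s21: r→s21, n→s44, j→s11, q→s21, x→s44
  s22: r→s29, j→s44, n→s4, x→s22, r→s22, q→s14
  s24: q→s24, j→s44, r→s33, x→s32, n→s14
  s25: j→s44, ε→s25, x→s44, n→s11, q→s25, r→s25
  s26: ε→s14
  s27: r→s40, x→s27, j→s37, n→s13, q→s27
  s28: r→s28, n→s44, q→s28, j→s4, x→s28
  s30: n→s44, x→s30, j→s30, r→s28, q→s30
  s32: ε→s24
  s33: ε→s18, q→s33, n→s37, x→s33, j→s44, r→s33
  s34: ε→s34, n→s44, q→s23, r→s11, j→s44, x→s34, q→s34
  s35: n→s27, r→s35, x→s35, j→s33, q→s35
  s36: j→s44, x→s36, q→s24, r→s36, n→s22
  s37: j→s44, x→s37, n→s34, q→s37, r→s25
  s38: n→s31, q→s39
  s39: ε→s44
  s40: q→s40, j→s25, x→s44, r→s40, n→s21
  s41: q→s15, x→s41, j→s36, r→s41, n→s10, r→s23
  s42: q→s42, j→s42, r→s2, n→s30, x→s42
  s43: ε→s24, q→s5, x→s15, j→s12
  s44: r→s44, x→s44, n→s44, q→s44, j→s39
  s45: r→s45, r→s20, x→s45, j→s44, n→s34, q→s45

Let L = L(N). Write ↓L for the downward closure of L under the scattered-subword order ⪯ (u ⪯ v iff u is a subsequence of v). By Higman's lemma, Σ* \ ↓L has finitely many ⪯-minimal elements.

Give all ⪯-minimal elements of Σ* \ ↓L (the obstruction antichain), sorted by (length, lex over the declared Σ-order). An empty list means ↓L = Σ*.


|Q|=46, |F|=28, |δ|=170 (11 ε).
min D↑ (28 st, q0=0, F={10}): 0:n→1,x→0,q→2,r→3,j→0 1:n→4,x→1,q→5,r→6,j→1 2:n→5,x→2,q→2,r→7,j→2 3:n→6,x→3,q→8,r→3,j→9 4:n→10,x→4,q→4,r→11,j→4 5:n→4,x→5,q→5,r→12,j→5 6:n→11,x→6,q→13,r→6,j→14 7:n→15,x→7,q→7,r→7,j→16 8:n→13,x→8,q→8,r→7,j→17 9:n→14,x→9,q→17,r→9,j→10 10:n→10,x→10,q→10,r→10,j→10 11:n→10,x→11,q→11,r→11,j→18 12:n→19,x→12,q→12,r→12,j→20 13:n→11,x→13,q→13,r→12,j→21 14:n→18,x→14,q→21,r→14,j→10 15:n→19,x→15,q→15,r→22,j→23 16:n→23,x→16,q→16,r→16,j→10 17:n→21,x→17,q→17,r→16,j→10 18:n→10,x→18,q→18,r→18,j→10 19:n→10,x→19,q→19,r→24,j→25 20:n→25,x→20,q→20,r→20,j→10 21:n→18,x→21,q→21,r→20,j→10 22:n→24,x→10,q→22,r→22,j→26 23:n→25,x→23,q→23,r→26,j→10 24:n→10,x→10,q→24,r→24,j→27 25:n→10,x→25,q→25,r→27,j→10 26:n→27,x→10,q→26,r→26,j→10 27:n→10,x→10,q→27,r→27,j→10.
'nnn': N↓-sim [34, 24, 10, 2] end={s39,s44} rej; 3/3 deletions ∈↓L.
'rjj': N↓-sim [34, 29, 18, 2] end={s39,s44} ∉↓L; 3/3 del acc.
'qrnrx': run [34, 27, 19, 11, 6, 2] end={s39,s44} ∉↓L; 5/5 del acc.
3 minimals (antichain).

A = [nnn, rjj, qrnrx].


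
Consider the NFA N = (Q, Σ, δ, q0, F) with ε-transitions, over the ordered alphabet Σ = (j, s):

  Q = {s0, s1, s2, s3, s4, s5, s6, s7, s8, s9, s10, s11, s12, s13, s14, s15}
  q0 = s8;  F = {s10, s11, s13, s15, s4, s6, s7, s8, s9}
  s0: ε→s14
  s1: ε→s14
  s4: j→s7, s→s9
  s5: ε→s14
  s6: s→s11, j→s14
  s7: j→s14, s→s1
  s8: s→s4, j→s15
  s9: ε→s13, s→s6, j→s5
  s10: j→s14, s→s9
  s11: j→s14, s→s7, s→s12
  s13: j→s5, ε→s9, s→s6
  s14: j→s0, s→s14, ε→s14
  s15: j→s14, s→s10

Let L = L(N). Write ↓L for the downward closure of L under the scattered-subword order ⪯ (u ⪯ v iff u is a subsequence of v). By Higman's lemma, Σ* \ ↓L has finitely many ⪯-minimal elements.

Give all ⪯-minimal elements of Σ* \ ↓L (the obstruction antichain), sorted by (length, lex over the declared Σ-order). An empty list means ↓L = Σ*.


Antichain: [jj, sjs, ssj, ssssss].

|Q|=16, |F|=9, |δ|=27 (6 ε).
min D↑ (9 st, q0=0, F={3}): 0:j→1,s→2 1:j→3,s→4 2:j→5,s→6 3:j→3,s→3 4:j→3,s→6 5:j→3,s→3 6:j→3,s→7 7:j→3,s→8 8:j→3,s→5.
'jj': |S_i|=[14, 12, 3] end={s0,s14,s5} ∉↓L; 2/2 del acc.
'sjs': |S_i|=[14, 12, 5, 3] end={s0,s1,s14} — reject; 3/3 del acc.
'ssj': N↓-sim [14, 12, 10, 3] end={s0,s14,s5} rej; 3/3 deletions ∈↓L.
'ssssss': N↓-sim [14, 12, 10, 7, 6, 5, 3] end={s0,s1,s14} — reject; 6/6 single-dels accept.
4 minimals (antichain).


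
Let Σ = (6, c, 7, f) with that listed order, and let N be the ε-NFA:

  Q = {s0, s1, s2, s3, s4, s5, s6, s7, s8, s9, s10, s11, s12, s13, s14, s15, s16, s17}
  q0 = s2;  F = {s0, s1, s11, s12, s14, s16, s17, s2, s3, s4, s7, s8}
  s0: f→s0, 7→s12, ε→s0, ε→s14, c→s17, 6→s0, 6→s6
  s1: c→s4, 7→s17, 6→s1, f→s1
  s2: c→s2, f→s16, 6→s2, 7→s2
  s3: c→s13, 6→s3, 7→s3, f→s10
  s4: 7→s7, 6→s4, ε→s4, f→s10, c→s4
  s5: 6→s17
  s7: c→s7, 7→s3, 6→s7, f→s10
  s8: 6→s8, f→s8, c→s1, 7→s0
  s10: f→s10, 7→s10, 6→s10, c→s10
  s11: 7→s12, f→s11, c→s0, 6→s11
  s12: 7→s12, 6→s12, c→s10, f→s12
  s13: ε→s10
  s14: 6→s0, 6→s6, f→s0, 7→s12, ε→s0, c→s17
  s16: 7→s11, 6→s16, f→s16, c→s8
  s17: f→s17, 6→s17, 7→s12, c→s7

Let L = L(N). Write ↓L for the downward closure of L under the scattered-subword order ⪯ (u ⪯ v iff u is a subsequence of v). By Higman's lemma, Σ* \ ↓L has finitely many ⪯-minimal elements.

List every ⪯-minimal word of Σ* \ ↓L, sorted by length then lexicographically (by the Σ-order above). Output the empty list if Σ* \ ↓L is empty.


Antichain: [f77c, fcccf].

|Q|=18, |F|=12, |δ|=60 (5 ε).
min D↑ (12 st, q0=0, F={9}): 0:6→0,c→0,7→0,f→1 1:6→1,c→2,7→3,f→1 2:6→2,c→4,7→5,f→2 3:6→3,c→5,7→6,f→3 4:6→4,c→7,7→8,f→4 5:6→5,c→8,7→6,f→5 6:6→6,c→9,7→6,f→6 7:6→7,c→7,7→10,f→9 8:6→8,c→10,7→6,f→8 9:6→9,c→9,7→9,f→9 10:6→10,c→10,7→11,f→9 11:6→11,c→9,7→11,f→9 (ε-aug+det+¬).
'f77c': run [15, 14, 10, 4, 2] end={s10,s13} — reject; 4/4 del acc.
'fcccf': N↓-sim [15, 14, 12, 8, 5, 1] end={s10} ∉↓L; 5/5 del acc.
2 words, ⪯-incomp.


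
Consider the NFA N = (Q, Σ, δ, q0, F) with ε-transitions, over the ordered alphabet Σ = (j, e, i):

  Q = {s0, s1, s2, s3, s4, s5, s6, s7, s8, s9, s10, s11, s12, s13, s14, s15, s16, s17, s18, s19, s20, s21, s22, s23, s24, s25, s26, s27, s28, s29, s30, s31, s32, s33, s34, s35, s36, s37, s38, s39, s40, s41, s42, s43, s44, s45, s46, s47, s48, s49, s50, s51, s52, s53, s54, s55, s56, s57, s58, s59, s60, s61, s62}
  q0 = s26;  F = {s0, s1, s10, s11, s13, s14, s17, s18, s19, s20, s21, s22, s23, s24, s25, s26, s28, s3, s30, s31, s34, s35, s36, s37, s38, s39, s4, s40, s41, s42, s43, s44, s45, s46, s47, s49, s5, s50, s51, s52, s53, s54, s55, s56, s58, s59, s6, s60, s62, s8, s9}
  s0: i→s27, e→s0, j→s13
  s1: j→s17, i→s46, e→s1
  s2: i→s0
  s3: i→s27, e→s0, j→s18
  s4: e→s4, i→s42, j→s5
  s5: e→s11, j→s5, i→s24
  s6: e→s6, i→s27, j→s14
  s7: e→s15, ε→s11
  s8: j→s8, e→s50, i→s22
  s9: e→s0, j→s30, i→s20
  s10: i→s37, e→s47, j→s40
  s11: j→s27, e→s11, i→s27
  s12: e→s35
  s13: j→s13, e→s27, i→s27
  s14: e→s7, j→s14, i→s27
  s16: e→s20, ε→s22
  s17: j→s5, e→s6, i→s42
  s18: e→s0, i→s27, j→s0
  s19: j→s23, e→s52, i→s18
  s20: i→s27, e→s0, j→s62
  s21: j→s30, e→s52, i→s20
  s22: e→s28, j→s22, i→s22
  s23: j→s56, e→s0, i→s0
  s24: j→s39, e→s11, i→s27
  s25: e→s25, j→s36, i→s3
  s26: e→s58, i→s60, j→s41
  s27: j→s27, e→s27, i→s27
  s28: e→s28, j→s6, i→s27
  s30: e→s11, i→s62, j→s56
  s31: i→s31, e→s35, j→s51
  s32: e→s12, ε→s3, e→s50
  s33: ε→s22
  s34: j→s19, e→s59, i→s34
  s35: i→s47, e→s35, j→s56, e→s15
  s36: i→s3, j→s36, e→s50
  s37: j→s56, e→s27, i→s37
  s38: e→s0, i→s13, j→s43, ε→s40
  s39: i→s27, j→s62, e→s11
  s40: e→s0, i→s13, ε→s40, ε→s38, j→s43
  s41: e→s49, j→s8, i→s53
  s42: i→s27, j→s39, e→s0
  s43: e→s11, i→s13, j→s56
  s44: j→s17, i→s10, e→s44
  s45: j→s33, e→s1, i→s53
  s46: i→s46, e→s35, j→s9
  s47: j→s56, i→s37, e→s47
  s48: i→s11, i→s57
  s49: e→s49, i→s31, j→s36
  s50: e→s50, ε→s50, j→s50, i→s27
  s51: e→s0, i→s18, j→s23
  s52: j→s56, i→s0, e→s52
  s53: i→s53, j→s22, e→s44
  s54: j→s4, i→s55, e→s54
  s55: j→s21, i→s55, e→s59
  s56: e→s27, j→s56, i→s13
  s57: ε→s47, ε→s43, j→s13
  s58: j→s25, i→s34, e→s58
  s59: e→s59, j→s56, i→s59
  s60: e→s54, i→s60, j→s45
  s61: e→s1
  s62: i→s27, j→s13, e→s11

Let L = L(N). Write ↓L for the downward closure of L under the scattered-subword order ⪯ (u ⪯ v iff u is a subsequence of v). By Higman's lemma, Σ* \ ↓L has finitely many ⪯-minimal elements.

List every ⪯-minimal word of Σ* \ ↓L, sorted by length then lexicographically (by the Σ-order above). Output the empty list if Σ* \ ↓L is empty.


Antichain: [jjei, ejii, eieje, jieiie, eijjje, iejjej].

|Q|=63, |F|=51, |δ|=177 (10 ε).
min D↑ (51 st, q0=0, F={22}): 0:j→1,e→2,i→3 1:j→4,e→5,i→6 2:j→7,e→2,i→8 3:j→9,e→10,i→3 4:j→4,e→11,i→12 5:j→13,e→5,i→14 6:j→12,e→15,i→6 7:j→13,e→7,i→16 8:j→17,e→18,i→8 9:j→12,e→19,i→6 10:j→20,e→10,i→21 11:j→11,e→11,i→22 12:j→12,e→23,i→12 13:j→13,e→11,i→16 14:j→24,e→25,i→14 15:j→26,e→15,i→27 16:j→28,e→29,i→22 17:j→30,e→31,i→28 18:j→32,e→18,i→18 19:j→26,e→19,i→33 20:j→34,e→20,i→35 21:j→36,e→18,i→21 22:j→22,e→22,i→22 23:j→37,e→23,i→22 24:j→30,e→29,i→28 25:j→32,e→25,i→38 26:j→34,e→37,i→35 27:j→39,e→38,i→40 28:j→29,e→29,i→22 29:j→41,e→29,i→22 30:j→32,e→29,i→29 31:j→32,e→31,i→29 32:j→32,e→22,i→41 33:j→42,e→25,i→33 34:j→34,e→43,i→44 35:j→45,e→29,i→22 36:j→46,e→31,i→47 37:j→48,e→37,i→22 38:j→32,e→38,i→40 39:j→49,e→29,i→41 40:j→32,e→22,i→40 41:j→41,e→22,i→22 42:j→46,e→29,i→47 43:j→22,e→43,i→22 44:j→45,e→43,i→22 45:j→50,e→43,i→22 46:j→32,e→43,i→50 47:j→50,e→29,i→22 48:j→48,e→43,i→22 49:j→32,e→43,i→41 50:j→41,e→43,i→22 (ε-aug+det+¬).
'jjei': |S_i|=[55, 48, 31, 10, 1] end={s27} — reject; 4/4 deletions ∈↓L.
'ejii': run [55, 47, 32, 11, 1] end={s27} ∉↓L; 4/4 del acc.
'eieje': run [55, 47, 32, 11, 3, 1] end={s27} ∉↓L; 5/5 del acc.
'jieiie': N↓-sim [55, 48, 35, 24, 15, 4, 1] end={s27} rej; 6/6 deletions ∈↓L.
'eijjje': run [55, 47, 32, 19, 9, 3, 1] end={s27} — reject; 6/6 del acc.
'iejjej': |S_i|=[55, 47, 35, 24, 13, 4, 1] end={s27} — reject; 6/6 del acc.
6 obstructions.
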